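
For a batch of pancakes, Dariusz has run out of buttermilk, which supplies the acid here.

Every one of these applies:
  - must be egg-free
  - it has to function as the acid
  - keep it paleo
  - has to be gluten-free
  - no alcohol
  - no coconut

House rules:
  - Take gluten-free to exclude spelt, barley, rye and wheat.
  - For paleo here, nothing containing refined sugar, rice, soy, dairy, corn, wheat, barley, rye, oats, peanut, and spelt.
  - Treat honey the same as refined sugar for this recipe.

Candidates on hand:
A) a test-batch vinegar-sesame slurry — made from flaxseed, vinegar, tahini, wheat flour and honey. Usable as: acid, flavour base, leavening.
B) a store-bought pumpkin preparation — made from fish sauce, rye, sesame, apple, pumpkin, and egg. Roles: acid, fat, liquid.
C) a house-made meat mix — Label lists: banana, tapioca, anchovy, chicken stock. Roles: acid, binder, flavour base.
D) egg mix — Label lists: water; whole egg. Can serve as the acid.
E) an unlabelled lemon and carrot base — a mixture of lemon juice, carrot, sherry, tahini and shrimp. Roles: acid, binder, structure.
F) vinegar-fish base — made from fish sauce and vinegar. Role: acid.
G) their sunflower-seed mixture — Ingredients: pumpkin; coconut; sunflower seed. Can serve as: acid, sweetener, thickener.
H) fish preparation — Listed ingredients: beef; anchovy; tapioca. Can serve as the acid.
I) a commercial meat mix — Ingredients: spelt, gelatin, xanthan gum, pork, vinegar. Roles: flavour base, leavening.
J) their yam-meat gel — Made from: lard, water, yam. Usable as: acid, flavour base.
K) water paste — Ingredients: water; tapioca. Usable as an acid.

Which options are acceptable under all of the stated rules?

A: has wheat flour, so not gluten-free; has honey, so not paleo — out
B: has rye, so not gluten-free; has rye, so not paleo (and 1 more) — no
C: no alcohol, no egg — OK
D: has whole egg, so not egg-free — out
E: has sherry, so not alcohol-free — no
F: works as an acid, no egg, paleo — keep
G: has coconut, so not coconut-free — no
H: gluten-free, no coconut — OK
I: not usable as an acid; has spelt, so not gluten-free (and 1 more) — no
J: all constraints satisfied — valid
K: works as an acid, no alcohol, gluten-free — valid

C, F, H, J, K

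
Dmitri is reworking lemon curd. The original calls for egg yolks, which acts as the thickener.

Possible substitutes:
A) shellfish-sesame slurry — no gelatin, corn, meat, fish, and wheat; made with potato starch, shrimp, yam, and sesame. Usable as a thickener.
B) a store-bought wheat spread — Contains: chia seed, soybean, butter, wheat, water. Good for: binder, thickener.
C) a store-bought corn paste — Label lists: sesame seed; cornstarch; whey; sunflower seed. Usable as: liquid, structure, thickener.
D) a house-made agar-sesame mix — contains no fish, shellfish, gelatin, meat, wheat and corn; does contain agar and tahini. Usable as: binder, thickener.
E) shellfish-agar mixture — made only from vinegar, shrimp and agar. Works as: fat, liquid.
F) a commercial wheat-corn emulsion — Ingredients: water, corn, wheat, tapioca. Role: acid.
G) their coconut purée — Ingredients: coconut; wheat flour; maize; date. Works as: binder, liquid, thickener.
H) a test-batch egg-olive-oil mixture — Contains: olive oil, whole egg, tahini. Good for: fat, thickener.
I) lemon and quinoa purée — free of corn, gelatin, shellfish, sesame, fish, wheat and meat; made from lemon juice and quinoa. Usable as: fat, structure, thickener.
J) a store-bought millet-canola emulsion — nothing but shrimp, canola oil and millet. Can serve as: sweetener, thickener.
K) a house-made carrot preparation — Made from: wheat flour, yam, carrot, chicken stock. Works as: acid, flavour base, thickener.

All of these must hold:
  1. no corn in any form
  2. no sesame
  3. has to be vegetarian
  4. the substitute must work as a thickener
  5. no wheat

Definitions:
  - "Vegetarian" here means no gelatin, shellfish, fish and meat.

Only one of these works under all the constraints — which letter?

I

A: has shrimp, so not vegetarian; has sesame, so not sesame-free — no
B: has wheat, so not wheat-free — out
C: has cornstarch, so not corn-free; has sesame seed, so not sesame-free — out
D: has tahini, so not sesame-free — out
E: not usable as a thickener; has shrimp, so not vegetarian — no
F: not usable as a thickener; has wheat, so not wheat-free (and 1 more) — reject
G: has wheat flour, so not wheat-free; has maize, so not corn-free — no
H: has tahini, so not sesame-free — reject
I: nothing on the exclusion list — OK
J: has shrimp, so not vegetarian — reject
K: has chicken stock, so not vegetarian; has wheat flour, so not wheat-free — no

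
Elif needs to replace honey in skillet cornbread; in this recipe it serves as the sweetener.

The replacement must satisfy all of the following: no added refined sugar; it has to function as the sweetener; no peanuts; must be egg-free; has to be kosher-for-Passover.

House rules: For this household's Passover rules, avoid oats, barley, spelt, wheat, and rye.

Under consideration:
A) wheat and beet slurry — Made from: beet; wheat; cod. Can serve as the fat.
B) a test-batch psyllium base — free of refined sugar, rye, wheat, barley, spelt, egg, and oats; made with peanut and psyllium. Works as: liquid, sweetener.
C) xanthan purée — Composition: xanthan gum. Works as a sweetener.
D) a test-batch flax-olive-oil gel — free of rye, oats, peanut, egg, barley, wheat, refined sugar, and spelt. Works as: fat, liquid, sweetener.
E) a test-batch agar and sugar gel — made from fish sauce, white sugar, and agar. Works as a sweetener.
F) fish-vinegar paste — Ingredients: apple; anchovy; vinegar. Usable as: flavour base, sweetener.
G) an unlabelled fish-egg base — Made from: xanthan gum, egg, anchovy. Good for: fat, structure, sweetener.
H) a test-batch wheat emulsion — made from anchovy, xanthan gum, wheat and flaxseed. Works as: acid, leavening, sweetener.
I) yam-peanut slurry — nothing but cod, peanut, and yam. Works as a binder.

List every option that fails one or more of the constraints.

A, B, E, G, H, I

A: not usable as a sweetener; has wheat, so not kosher-for-Passover — no
B: has peanut, so not peanut-free — no
C: only xanthan gum; none excluded — valid
D: no refined sugar, no egg — OK
E: has white sugar, so not no-added-sugar — no
F: nothing on the exclusion list — valid
G: has egg, so not egg-free — out
H: has wheat, so not kosher-for-Passover — out
I: not usable as a sweetener; has peanut, so not peanut-free — out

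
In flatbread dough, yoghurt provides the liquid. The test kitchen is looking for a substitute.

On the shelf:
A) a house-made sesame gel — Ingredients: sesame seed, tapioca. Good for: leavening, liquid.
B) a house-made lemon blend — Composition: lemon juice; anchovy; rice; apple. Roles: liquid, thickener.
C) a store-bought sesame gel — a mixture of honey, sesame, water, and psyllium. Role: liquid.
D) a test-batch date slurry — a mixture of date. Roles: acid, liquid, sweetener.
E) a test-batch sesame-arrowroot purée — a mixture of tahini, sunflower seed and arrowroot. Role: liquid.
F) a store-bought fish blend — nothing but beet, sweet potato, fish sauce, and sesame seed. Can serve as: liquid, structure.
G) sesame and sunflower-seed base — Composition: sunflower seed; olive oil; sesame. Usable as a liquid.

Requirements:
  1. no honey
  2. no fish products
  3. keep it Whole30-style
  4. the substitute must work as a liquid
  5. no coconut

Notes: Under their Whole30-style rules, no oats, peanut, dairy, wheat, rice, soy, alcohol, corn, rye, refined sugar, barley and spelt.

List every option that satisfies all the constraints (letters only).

A: works as a liquid, Whole30-style, no fish — valid
B: has rice, so not Whole30-style; has anchovy, so not fish-free — out
C: has honey, so not honey-free — out
D: nothing on the exclusion list — OK
E: no honey, no fish — valid
F: has fish sauce, so not fish-free — reject
G: only sesame, sunflower seed, and olive oil; none excluded — valid

A, D, E, G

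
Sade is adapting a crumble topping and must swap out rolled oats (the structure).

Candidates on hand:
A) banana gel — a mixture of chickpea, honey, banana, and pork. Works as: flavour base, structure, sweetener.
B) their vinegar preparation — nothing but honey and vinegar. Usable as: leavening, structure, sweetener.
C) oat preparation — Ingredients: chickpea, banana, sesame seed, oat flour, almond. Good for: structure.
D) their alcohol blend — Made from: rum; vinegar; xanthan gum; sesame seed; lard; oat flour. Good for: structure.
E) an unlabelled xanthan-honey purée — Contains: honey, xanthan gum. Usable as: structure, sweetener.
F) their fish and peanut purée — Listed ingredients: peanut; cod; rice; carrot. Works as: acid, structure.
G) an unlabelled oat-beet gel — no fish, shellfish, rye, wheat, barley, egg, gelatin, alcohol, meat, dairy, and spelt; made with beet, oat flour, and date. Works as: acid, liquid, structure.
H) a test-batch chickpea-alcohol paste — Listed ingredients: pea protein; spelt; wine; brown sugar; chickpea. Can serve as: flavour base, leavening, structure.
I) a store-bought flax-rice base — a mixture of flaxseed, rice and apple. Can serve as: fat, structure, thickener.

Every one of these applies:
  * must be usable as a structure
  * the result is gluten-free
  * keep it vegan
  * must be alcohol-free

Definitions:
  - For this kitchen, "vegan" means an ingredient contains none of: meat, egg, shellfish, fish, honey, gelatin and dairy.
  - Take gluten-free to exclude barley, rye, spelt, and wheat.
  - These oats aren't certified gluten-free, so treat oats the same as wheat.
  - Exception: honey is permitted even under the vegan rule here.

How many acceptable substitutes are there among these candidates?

3

A: has pork, so not vegan — no
B: honey is permitted under the vegan carve-out; nothing else excluded — valid
C: has oat flour, so not gluten-free — reject
D: has lard, so not vegan; has oat flour, so not gluten-free (and 1 more) — no
E: honey is permitted under the vegan carve-out; nothing else excluded — valid
F: has cod, so not vegan — no
G: has oat flour, so not gluten-free — no
H: has spelt, so not gluten-free; has wine, so not alcohol-free — out
I: no alcohol, gluten-free — keep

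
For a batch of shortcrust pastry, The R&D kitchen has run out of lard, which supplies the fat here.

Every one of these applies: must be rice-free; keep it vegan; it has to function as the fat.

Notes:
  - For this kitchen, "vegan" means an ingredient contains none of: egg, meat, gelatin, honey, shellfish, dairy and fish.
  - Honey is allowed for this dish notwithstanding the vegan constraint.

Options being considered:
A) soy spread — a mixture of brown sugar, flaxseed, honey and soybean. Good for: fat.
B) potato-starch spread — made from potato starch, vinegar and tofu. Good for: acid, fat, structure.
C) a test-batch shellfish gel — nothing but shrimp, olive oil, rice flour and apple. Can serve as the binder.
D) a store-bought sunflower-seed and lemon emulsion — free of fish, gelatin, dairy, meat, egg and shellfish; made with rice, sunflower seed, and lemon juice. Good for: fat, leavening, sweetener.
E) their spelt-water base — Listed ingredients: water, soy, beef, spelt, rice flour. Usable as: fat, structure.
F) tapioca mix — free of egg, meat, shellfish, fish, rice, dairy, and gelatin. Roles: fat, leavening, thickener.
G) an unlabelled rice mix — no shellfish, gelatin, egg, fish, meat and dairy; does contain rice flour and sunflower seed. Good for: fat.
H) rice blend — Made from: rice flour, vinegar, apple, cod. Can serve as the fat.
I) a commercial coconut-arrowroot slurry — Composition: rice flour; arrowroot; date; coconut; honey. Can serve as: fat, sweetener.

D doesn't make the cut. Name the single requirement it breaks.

usable as a fat: satisfied
vegan: satisfied
rice-free: has rice — fails

rice-free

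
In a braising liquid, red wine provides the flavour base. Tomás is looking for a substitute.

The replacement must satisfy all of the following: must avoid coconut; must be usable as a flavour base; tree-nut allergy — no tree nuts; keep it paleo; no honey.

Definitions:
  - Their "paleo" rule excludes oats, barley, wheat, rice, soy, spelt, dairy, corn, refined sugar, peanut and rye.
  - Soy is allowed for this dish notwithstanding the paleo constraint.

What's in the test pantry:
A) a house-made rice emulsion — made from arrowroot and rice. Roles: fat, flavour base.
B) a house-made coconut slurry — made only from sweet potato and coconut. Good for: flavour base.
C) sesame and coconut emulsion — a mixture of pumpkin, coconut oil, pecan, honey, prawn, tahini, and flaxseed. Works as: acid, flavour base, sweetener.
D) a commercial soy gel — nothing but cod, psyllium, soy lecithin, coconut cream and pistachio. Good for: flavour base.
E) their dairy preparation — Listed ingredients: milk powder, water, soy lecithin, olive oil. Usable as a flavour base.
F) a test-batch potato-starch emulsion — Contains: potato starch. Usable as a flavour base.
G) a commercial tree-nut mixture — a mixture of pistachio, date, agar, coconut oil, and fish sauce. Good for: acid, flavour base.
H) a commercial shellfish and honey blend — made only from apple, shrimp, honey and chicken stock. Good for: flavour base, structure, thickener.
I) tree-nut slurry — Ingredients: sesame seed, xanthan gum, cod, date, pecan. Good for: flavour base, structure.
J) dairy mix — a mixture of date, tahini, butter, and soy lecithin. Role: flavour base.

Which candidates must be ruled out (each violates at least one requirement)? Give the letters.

A: has rice, so not paleo — no
B: has coconut, so not coconut-free — out
C: has coconut oil, so not coconut-free; has honey, so not honey-free (and 1 more) — out
D: has coconut cream, so not coconut-free; has pistachio, so not tree-nut-free — out
E: has milk powder, so not paleo — out
F: nothing on the exclusion list — OK
G: has coconut oil, so not coconut-free; has pistachio, so not tree-nut-free — reject
H: has honey, so not honey-free — reject
I: has pecan, so not tree-nut-free — out
J: has butter, so not paleo — no

A, B, C, D, E, G, H, I, J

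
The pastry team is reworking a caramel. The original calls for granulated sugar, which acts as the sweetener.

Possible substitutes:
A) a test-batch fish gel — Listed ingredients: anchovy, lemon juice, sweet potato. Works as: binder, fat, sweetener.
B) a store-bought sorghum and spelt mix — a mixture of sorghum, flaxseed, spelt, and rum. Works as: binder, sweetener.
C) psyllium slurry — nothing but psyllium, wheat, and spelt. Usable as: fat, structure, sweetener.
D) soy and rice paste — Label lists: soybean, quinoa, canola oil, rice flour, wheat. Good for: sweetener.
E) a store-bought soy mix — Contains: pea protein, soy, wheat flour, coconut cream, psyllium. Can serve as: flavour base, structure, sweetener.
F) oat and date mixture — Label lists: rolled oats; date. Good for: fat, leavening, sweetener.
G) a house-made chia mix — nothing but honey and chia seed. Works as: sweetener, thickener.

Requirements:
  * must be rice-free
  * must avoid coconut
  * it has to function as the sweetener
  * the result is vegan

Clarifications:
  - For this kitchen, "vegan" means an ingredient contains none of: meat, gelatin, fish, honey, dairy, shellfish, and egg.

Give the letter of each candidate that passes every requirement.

A: has anchovy, so not vegan — no
B: vegan, no rice — OK
C: every rule checks out — OK
D: has rice flour, so not rice-free — reject
E: has coconut cream, so not coconut-free — reject
F: only rolled oats and date; none excluded — valid
G: has honey, so not vegan — no

B, C, F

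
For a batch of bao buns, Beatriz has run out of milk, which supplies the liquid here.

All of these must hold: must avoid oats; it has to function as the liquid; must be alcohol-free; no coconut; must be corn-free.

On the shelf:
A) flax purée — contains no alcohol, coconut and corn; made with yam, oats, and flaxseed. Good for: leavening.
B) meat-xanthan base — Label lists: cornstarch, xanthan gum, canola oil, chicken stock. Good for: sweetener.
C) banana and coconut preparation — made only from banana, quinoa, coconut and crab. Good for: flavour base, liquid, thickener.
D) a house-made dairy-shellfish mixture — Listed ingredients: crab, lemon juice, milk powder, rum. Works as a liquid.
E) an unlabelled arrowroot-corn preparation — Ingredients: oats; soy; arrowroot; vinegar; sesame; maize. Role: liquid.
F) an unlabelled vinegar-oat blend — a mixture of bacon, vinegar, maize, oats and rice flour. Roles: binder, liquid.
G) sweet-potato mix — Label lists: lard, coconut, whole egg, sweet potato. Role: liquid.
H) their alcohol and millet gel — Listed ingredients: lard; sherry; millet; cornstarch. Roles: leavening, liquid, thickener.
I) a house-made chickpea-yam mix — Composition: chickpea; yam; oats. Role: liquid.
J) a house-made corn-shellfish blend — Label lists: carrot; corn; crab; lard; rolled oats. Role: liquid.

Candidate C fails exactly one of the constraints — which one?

coconut-free

usable as a liquid: satisfied
oat-free: satisfied
corn-free: satisfied
coconut-free: has coconut — fails
alcohol-free: satisfied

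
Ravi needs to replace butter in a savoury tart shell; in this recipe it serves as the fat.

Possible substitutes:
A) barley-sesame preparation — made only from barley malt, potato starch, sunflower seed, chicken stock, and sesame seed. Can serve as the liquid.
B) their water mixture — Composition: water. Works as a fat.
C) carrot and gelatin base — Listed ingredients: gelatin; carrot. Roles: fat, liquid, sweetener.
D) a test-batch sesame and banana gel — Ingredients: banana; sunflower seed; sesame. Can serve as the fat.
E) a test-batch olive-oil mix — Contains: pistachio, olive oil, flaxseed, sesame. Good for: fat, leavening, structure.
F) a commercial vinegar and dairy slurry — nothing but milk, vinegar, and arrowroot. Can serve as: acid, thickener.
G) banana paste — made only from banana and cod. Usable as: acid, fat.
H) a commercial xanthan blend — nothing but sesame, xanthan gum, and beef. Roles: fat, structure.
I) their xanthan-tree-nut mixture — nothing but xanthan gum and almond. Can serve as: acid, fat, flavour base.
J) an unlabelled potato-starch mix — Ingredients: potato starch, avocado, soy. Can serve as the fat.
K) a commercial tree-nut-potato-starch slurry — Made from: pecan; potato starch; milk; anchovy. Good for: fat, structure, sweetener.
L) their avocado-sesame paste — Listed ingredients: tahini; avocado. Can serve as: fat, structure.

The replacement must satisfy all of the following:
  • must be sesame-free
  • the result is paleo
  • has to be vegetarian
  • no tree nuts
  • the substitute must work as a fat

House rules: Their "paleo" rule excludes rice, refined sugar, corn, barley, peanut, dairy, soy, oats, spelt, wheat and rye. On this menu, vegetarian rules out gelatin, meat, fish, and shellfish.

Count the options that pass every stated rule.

A: not usable as a fat; has barley malt, so not paleo (and 2 more) — reject
B: only water; none excluded — OK
C: has gelatin, so not vegetarian — no
D: has sesame, so not sesame-free — out
E: has sesame, so not sesame-free; has pistachio, so not tree-nut-free — reject
F: not usable as a fat; has milk, so not paleo — out
G: has cod, so not vegetarian — out
H: has beef, so not vegetarian; has sesame, so not sesame-free — reject
I: has almond, so not tree-nut-free — no
J: has soy, so not paleo — out
K: has milk, so not paleo; has anchovy, so not vegetarian (and 1 more) — reject
L: has tahini, so not sesame-free — no

1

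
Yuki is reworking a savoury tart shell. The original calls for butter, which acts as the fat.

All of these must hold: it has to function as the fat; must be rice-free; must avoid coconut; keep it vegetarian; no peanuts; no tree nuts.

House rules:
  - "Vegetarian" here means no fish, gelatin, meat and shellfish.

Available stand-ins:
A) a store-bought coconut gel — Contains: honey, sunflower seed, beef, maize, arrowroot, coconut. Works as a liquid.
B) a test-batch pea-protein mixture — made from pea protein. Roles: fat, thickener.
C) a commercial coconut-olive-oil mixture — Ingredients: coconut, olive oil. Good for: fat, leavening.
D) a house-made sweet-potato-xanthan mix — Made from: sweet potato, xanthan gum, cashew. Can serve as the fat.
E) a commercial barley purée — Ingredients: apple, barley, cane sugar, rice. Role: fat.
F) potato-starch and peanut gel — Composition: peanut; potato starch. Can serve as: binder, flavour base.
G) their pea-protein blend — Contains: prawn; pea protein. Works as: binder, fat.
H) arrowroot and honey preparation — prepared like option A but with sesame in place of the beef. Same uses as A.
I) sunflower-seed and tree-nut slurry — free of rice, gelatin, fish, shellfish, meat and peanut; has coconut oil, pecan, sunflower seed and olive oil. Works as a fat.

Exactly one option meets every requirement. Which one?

A: not usable as a fat; has beef, so not vegetarian (and 1 more) — out
B: only pea protein; none excluded — OK
C: has coconut, so not coconut-free — reject
D: has cashew, so not tree-nut-free — reject
E: has rice, so not rice-free — no
F: not usable as a fat; has peanut, so not peanut-free — no
G: has prawn, so not vegetarian — out
H: not usable as a fat; has coconut, so not coconut-free — reject
I: has coconut oil, so not coconut-free; has pecan, so not tree-nut-free — out

B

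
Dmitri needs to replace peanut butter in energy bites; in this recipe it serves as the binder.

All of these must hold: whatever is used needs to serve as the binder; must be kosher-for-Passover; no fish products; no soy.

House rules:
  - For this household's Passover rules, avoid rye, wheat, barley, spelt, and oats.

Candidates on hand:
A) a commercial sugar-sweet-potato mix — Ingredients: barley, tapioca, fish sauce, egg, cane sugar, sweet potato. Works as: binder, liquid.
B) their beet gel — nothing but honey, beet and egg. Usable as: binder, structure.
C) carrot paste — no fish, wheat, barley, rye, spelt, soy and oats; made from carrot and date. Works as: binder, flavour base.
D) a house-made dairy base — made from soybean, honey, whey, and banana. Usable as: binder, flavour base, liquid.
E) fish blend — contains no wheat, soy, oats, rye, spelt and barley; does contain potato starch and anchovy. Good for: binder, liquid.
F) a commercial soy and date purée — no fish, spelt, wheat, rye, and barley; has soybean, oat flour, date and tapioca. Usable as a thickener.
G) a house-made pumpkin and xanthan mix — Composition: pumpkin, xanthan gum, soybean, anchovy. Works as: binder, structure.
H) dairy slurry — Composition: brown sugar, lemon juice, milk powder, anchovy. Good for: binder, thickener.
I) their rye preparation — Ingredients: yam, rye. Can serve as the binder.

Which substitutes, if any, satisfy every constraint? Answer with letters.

B, C

A: has barley, so not kosher-for-Passover; has fish sauce, so not fish-free — out
B: only egg, honey, and beet; none excluded — OK
C: every rule checks out — valid
D: has soybean, so not soy-free — no
E: has anchovy, so not fish-free — out
F: not usable as a binder; has oat flour, so not kosher-for-Passover (and 1 more) — out
G: has soybean, so not soy-free; has anchovy, so not fish-free — no
H: has anchovy, so not fish-free — reject
I: has rye, so not kosher-for-Passover — no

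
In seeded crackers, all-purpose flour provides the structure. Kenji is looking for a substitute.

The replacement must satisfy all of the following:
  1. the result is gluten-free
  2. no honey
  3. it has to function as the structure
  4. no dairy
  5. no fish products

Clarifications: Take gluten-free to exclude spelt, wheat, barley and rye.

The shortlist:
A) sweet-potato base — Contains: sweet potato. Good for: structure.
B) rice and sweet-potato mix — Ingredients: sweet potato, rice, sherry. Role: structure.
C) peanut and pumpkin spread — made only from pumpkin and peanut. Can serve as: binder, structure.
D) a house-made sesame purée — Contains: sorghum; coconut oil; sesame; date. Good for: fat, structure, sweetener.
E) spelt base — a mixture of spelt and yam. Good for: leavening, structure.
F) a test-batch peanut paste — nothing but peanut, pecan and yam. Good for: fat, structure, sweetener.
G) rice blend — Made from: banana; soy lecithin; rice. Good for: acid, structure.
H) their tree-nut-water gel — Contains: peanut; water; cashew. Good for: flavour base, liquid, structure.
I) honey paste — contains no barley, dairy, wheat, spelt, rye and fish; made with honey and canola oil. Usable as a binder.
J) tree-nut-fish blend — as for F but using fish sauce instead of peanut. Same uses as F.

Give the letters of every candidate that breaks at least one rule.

E, I, J

A: no dairy, no fish — keep
B: only sherry, rice and sweet potato; none excluded — OK
C: nothing on the exclusion list — valid
D: works as a structure, no dairy, gluten-free — OK
E: has spelt, so not gluten-free — reject
F: nothing on the exclusion list — OK
G: only rice, soy lecithin and banana; none excluded — valid
H: gluten-free, no fish — keep
I: not usable as a structure; has honey, so not honey-free — out
J: has fish sauce, so not fish-free — no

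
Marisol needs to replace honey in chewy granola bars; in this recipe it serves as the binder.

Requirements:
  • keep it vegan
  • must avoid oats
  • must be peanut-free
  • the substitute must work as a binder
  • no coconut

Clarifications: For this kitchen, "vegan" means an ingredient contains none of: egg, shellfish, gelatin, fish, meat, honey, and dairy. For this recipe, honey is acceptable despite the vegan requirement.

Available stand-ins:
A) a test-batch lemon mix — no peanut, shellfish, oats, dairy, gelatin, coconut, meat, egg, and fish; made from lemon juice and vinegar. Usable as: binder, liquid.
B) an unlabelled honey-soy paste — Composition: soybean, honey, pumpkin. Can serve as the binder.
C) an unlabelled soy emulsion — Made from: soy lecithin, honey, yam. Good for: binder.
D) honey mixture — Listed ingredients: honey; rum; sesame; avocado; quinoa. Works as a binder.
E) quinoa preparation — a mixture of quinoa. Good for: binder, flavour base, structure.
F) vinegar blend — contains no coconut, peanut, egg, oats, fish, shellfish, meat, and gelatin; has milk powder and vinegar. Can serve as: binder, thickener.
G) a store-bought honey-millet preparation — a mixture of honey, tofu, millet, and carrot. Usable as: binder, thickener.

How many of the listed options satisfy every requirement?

6

A: no coconut, vegan — valid
B: honey is permitted under the vegan carve-out; nothing else excluded — keep
C: honey is permitted under the vegan carve-out; nothing else excluded — keep
D: honey is permitted under the vegan carve-out; nothing else excluded — OK
E: only quinoa; none excluded — valid
F: has milk powder, so not vegan — reject
G: honey is permitted under the vegan carve-out; nothing else excluded — keep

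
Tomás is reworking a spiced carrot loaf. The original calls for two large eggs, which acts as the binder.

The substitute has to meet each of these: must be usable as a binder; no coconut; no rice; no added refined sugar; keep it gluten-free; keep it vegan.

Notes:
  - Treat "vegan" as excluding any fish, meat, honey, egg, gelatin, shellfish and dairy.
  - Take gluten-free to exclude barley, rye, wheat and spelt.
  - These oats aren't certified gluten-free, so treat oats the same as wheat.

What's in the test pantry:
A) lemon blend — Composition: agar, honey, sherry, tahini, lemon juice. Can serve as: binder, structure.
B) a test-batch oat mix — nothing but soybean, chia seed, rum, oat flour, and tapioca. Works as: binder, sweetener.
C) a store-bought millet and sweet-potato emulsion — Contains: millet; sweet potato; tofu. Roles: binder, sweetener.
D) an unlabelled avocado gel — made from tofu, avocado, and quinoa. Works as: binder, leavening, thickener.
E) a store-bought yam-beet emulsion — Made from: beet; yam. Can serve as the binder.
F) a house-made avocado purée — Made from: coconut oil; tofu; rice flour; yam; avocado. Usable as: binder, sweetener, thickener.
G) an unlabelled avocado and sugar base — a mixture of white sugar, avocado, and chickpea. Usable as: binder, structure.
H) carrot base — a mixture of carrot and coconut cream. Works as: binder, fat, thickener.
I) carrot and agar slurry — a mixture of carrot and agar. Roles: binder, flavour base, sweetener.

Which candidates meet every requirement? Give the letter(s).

C, D, E, I

A: has honey, so not vegan — out
B: has oat flour, so not gluten-free — no
C: only tofu, millet, and sweet potato; none excluded — OK
D: every rule checks out — OK
E: works as a binder, gluten-free, no refined sugar — valid
F: has rice flour, so not rice-free; has coconut oil, so not coconut-free — out
G: has white sugar, so not no-added-sugar — no
H: has coconut cream, so not coconut-free — reject
I: works as a binder, no coconut, no rice — valid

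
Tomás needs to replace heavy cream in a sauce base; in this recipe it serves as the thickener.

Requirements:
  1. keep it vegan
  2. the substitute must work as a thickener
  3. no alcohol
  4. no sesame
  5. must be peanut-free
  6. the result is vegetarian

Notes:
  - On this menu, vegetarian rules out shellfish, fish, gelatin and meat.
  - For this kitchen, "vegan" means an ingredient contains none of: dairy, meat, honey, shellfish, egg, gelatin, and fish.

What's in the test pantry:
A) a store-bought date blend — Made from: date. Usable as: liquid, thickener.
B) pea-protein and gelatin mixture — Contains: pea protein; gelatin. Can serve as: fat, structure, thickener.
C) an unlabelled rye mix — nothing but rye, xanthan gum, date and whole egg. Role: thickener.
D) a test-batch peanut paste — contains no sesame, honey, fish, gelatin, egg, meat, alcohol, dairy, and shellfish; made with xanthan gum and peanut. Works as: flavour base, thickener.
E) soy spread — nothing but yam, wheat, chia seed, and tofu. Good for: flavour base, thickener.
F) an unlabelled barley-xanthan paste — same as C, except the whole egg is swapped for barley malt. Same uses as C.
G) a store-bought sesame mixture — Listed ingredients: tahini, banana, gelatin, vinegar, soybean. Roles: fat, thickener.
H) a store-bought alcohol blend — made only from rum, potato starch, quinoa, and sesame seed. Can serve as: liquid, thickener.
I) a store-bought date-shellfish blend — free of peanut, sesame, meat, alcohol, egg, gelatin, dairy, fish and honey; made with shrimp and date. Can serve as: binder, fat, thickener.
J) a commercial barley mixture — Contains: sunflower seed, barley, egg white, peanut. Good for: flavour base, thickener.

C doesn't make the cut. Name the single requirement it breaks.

usable as a thickener: satisfied
vegetarian: satisfied
vegan: has whole egg — fails
peanut-free: satisfied
sesame-free: satisfied
alcohol-free: satisfied

vegan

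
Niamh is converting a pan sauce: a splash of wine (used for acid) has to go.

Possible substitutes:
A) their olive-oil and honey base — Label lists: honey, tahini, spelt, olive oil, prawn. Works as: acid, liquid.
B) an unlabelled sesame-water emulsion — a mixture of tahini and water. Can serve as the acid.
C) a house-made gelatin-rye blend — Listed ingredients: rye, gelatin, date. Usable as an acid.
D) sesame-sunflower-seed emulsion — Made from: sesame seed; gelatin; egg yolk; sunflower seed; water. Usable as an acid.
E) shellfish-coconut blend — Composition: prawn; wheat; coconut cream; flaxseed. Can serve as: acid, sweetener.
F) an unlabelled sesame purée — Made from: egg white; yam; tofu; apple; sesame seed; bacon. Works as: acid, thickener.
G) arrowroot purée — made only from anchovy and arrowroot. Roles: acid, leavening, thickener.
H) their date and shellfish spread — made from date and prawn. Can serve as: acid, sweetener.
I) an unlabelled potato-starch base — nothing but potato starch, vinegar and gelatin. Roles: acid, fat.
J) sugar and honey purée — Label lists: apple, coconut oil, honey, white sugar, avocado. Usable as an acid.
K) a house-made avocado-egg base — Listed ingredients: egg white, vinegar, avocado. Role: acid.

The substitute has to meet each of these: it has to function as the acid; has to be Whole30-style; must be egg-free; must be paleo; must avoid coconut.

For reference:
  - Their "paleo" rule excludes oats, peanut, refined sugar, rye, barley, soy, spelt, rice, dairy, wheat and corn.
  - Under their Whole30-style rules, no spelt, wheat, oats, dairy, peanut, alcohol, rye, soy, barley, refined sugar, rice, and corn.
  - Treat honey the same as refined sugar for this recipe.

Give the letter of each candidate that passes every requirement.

A: has honey, so not paleo; has honey, so not Whole30-style — no
B: only tahini and water; none excluded — OK
C: has rye, so not paleo; has rye, so not Whole30-style — out
D: has egg yolk, so not egg-free — no
E: has wheat, so not paleo; has wheat, so not Whole30-style (and 1 more) — out
F: has tofu, so not paleo; has tofu, so not Whole30-style (and 1 more) — no
G: only anchovy and arrowroot; none excluded — valid
H: only prawn and date; none excluded — OK
I: only gelatin, vinegar and potato starch; none excluded — valid
J: has honey, so not paleo; has honey, so not Whole30-style (and 1 more) — no
K: has egg white, so not egg-free — reject

B, G, H, I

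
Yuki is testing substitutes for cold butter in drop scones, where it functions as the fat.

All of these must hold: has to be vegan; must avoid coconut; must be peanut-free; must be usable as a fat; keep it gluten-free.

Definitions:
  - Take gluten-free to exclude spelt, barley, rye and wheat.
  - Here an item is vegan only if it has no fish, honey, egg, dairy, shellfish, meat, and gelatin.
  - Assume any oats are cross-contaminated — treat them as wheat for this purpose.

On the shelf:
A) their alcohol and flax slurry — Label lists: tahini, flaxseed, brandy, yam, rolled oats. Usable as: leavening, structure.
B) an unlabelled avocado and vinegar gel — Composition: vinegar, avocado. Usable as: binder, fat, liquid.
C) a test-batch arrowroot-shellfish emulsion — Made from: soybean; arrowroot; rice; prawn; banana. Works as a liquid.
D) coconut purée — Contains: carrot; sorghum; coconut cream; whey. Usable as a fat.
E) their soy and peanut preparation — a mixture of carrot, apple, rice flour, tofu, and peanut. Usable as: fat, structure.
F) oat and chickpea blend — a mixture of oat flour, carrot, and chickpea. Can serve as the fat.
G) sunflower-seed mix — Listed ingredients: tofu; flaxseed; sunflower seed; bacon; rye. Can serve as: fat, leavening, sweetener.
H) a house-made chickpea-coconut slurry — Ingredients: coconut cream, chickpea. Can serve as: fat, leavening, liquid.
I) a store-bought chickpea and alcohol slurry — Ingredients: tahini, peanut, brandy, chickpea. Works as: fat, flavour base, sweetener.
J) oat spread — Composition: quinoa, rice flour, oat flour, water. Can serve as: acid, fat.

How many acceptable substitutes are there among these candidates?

A: not usable as a fat; has rolled oats, so not gluten-free — reject
B: gluten-free, no peanut — valid
C: not usable as a fat; has prawn, so not vegan — reject
D: has whey, so not vegan; has coconut cream, so not coconut-free — reject
E: has peanut, so not peanut-free — reject
F: has oat flour, so not gluten-free — no
G: has rye, so not gluten-free; has bacon, so not vegan — no
H: has coconut cream, so not coconut-free — out
I: has peanut, so not peanut-free — out
J: has oat flour, so not gluten-free — out

1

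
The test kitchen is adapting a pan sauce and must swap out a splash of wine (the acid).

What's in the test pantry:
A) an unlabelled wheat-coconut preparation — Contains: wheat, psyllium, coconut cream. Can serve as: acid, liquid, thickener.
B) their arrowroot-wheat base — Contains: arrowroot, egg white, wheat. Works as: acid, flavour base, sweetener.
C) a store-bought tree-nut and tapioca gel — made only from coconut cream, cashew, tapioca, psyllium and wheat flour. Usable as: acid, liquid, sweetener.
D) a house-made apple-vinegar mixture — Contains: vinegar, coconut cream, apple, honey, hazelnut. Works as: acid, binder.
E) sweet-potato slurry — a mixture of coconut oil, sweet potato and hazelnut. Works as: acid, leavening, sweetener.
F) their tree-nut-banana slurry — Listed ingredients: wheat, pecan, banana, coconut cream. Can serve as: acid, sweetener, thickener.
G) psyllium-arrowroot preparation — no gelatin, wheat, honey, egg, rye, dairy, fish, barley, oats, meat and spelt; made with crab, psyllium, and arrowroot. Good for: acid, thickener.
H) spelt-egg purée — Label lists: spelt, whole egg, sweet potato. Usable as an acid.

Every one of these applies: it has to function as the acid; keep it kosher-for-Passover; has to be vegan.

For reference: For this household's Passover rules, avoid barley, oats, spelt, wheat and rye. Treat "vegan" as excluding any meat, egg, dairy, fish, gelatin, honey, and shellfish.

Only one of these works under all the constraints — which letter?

E

A: has wheat, so not kosher-for-Passover — out
B: has wheat, so not kosher-for-Passover; has egg white, so not vegan — no
C: has wheat flour, so not kosher-for-Passover — out
D: has honey, so not vegan — out
E: only coconut oil, hazelnut and sweet potato; none excluded — valid
F: has wheat, so not kosher-for-Passover — reject
G: has crab, so not vegan — reject
H: has spelt, so not kosher-for-Passover; has whole egg, so not vegan — no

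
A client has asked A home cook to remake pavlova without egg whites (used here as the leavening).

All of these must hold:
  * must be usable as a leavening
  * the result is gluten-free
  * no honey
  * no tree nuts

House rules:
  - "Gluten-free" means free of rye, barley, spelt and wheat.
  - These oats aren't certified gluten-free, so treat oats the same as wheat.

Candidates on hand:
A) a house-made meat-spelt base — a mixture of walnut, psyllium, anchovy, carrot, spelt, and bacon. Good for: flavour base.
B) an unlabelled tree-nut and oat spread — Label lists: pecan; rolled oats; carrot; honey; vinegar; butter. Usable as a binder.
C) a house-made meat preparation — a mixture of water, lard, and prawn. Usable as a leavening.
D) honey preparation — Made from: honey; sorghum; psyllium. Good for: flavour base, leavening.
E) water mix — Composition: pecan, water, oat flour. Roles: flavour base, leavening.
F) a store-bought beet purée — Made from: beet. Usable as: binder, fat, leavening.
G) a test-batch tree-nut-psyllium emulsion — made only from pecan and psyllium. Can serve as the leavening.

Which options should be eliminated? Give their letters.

A, B, D, E, G

A: not usable as a leavening; has spelt, so not gluten-free (and 1 more) — out
B: not usable as a leavening; has rolled oats, so not gluten-free (and 2 more) — no
C: all constraints satisfied — OK
D: has honey, so not honey-free — no
E: has oat flour, so not gluten-free; has pecan, so not tree-nut-free — reject
F: only beet; none excluded — OK
G: has pecan, so not tree-nut-free — out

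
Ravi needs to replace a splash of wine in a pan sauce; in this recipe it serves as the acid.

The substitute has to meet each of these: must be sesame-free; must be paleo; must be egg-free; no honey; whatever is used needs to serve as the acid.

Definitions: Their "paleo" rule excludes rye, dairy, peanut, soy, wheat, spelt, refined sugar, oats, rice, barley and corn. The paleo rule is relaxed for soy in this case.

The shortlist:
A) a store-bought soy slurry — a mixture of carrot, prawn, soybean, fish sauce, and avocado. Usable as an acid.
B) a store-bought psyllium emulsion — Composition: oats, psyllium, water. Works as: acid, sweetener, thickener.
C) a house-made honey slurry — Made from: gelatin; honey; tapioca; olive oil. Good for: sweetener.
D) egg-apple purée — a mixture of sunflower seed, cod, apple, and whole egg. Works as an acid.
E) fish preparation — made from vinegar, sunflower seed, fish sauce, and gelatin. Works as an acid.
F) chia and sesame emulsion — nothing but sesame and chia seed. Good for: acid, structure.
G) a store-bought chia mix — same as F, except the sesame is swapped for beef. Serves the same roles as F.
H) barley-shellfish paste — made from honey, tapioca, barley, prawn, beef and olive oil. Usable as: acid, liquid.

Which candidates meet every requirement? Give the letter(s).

A, E, G

A: soy is permitted under the paleo carve-out; nothing else excluded — OK
B: has oats, so not paleo — reject
C: not usable as an acid; has honey, so not honey-free — out
D: has whole egg, so not egg-free — reject
E: works as an acid, no sesame, no egg — OK
F: has sesame, so not sesame-free — reject
G: only beef and chia seed; none excluded — OK
H: has barley, so not paleo; has honey, so not honey-free — reject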